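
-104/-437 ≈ 0.238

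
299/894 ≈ 0.334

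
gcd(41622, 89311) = 1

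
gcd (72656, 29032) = 152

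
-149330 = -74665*2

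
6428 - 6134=294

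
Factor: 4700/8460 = 3^(-2)*5^1 = 5/9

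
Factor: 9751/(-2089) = -1*7^2*199^1*2089^(-1)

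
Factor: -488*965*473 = -1*2^3*5^1*11^1*43^1*61^1*193^1 = -222745160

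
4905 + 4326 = 9231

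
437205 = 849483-412278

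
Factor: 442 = 2^1 * 13^1 * 17^1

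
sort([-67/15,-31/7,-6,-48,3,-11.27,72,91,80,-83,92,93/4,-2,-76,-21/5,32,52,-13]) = [-83,-76,-48,-13,-11.27,-6,-67/15,-31/7,-21/5,-2,3,93/4,32,52,72,80,91,92]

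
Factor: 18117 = 3^3*11^1*61^1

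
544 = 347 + 197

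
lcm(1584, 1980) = 7920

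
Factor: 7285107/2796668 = 2^(-2)*3^1*7^(-1)*99881^(-1)*2428369^1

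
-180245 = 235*(-767) 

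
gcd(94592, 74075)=1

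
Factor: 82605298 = 2^1*199^1*207551^1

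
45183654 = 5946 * 7599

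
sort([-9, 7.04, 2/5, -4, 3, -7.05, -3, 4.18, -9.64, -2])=[-9.64, -9, -7.05, -4, -3, -2, 2/5, 3, 4.18, 7.04]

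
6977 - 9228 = -2251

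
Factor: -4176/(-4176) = 1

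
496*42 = 20832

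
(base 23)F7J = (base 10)8115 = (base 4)1332303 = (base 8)17663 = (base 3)102010120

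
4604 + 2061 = 6665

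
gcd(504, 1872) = 72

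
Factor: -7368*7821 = -1*2^3*3^3*11^1*79^1*307^1 = -57625128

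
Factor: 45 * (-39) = -1 * 3^3 * 5^1 * 13^1 = -1755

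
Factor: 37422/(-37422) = -1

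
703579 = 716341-12762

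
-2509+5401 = 2892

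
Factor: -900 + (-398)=-1*2^1*11^1*59^1=-1298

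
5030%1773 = 1484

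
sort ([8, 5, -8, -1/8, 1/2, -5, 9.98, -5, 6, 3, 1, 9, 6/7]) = [-8, -5, -5, -1/8, 1/2, 6/7, 1, 3, 5, 6, 8, 9, 9.98]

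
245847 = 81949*3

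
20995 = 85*247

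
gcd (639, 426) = 213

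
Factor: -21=-1 * 3^1 * 7^1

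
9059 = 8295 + 764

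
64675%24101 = 16473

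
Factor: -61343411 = -1*2843^1*21577^1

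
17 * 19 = 323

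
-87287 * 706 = -61624622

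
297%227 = 70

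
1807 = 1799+8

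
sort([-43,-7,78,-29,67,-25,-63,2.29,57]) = [-63,-43,-29,-25,-7,2.29,57,67,78]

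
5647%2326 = 995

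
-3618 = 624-4242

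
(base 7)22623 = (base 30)6d9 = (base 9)7853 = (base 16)16a7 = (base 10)5799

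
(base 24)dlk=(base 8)17514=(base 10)8012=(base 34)6vm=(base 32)7qc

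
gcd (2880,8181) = 9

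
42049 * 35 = 1471715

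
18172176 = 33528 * 542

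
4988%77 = 60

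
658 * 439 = 288862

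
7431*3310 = 24596610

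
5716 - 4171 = 1545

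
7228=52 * 139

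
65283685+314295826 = 379579511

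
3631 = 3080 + 551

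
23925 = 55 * 435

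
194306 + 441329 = 635635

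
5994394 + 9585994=15580388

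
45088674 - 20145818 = 24942856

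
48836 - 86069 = -37233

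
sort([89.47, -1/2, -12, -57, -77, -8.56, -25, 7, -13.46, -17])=[-77, -57, -25, -17, -13.46, -12, -8.56, -1/2, 7, 89.47]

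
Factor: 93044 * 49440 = 2^7 * 3^1 * 5^1 * 7^1 * 103^1 * 3323^1 = 4600095360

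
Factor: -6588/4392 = -1*2^(-1)*3^1 = -3/2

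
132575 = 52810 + 79765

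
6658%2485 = 1688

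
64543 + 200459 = 265002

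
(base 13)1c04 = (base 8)10205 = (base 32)445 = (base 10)4229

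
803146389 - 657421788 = 145724601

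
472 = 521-49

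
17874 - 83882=-66008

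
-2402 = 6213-8615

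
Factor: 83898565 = 5^1 * 16779713^1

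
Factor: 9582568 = 2^3 * 1197821^1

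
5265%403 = 26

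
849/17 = 49 + 16/17 ≈ 49.94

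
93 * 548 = 50964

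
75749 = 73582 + 2167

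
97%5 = 2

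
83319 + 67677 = 150996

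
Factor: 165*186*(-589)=-1*2^1*3^2*5^1*11^1*19^1*31^2=-18076410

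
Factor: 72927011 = 43^1 * 71^1 * 23887^1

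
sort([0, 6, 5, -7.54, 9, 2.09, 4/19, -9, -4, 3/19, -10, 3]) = [-10, -9, -7.54, -4, 0, 3/19, 4/19, 2.09, 3, 5, 6, 9]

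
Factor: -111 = -1 * 3^1 * 37^1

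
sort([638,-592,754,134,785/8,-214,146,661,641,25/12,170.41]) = [-592,-214,25/12,785/8,134,146,170.41,638,641,661,754]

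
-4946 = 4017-8963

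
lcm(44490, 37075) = 222450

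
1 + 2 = 3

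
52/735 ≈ 0.0707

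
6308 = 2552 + 3756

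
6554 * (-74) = -484996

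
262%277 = 262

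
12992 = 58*224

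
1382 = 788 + 594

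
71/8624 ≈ 0.00823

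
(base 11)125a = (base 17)5b6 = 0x666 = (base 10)1638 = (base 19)4a4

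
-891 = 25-916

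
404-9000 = -8596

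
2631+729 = 3360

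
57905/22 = 2632 + 1/22 ≈ 2632.05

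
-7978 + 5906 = -2072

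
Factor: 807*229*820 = 2^2*3^1*5^1*41^1*229^1*269^1 = 151538460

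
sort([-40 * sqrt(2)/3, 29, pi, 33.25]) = [-40 * sqrt(2)/3, pi, 29, 33.25]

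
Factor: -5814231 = -1 * 3^1 * 73^1 * 139^1 * 191^1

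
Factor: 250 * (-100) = -1 * 2^3 * 5^5 = -25000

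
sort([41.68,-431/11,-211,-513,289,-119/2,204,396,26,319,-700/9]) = [-513,-211,-700/9,-119/2,-431/11,26,41.68,204,289,319,396]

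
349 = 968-619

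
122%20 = 2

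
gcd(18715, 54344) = 1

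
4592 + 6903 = 11495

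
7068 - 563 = 6505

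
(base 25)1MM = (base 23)261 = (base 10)1197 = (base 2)10010101101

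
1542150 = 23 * 67050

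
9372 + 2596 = 11968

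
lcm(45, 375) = 1125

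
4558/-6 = -759 - 2/3 ≈ -759.67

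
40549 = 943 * 43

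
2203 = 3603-1400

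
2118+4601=6719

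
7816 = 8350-534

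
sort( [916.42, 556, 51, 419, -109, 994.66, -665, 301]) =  [-665, -109, 51, 301, 419, 556, 916.42, 994.66]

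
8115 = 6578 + 1537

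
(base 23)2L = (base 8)103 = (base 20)37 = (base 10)67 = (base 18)3D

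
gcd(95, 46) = 1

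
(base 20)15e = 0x202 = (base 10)514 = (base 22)118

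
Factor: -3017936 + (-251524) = -1*2^2*3^1*5^1*29^1*1879^1 = -3269460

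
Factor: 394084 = 2^2 * 83^1 * 1187^1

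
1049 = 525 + 524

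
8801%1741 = 96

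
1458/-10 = -729/5 = -145.80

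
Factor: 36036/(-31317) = -1 * 2^2 * 3^1 * 7^1 * 73^(-1) = -84/73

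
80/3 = 26 + 2/3 ≈ 26.67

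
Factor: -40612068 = -1*2^2*3^2*7^1*161159^1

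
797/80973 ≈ 0.00984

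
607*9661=5864227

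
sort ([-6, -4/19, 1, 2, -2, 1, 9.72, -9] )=[-9, -6, -2, -4/19, 1, 1, 2, 9.72] 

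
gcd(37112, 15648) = 8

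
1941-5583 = -3642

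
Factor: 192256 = 2^8 * 751^1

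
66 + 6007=6073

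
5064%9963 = 5064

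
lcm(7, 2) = 14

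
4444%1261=661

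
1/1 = 1 = 1.00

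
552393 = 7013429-6461036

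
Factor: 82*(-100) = -1*2^3*5^2*41^1 = -8200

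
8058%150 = 108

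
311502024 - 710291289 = -398789265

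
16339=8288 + 8051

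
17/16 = 1 + 1/16 ≈ 1.06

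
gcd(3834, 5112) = 1278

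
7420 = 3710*2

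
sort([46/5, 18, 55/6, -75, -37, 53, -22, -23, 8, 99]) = [-75, -37, -23, -22, 8, 55/6, 46/5, 18, 53, 99]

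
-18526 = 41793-60319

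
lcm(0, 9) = 0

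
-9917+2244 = -7673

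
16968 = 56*303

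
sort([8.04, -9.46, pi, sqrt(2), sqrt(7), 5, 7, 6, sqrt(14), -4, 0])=[-9.46, -4, 0, sqrt(2), sqrt(7), pi, sqrt(14), 5, 6, 7, 8.04]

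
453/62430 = 151/20810 ≈ 0.00726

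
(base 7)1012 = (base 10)352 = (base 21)gg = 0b101100000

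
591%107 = 56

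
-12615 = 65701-78316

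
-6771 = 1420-8191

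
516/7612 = 129/1903≈0.0678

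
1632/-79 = -20 - 52/79 ≈ -20.66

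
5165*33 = 170445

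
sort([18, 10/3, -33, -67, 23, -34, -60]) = [-67, -60, -34, -33, 10/3, 18, 23]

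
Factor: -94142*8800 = -1*2^6*5^2*11^1*103^1*457^1 = -828449600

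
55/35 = 11/7 ≈ 1.57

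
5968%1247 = 980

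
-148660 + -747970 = -896630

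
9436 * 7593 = 71647548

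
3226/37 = 87 + 7/37 ≈ 87.19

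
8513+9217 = 17730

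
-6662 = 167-6829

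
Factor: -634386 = -1*2^1*3^1*23^1*4597^1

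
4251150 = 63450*67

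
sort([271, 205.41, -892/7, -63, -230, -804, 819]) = [-804, -230, -892/7, -63, 205.41, 271, 819]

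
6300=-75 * (-84)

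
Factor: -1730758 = -1 * 2^1 * 865379^1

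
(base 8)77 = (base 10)63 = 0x3f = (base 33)1u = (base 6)143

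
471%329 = 142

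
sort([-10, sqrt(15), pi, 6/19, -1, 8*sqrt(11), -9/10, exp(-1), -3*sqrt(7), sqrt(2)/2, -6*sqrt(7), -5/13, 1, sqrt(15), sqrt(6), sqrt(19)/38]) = [-6*sqrt(7), -10, -3*sqrt(7), -1, -9/10, -5/13, sqrt(19)/38, 6/19, exp(-1), sqrt(2)/2, 1, sqrt(6), pi, sqrt(15), sqrt(15), 8*sqrt(11)]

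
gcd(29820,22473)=3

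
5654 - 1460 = 4194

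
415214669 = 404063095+11151574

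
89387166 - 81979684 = 7407482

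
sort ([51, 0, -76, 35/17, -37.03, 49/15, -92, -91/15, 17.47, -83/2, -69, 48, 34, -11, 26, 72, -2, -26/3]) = [-92, -76, -69, -83/2, -37.03, -11, -26/3, -91/15, -2, 0, 35/17, 49/15, 17.47, 26, 34, 48, 51, 72]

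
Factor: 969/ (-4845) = -1 * 5^ (-1) = -1/5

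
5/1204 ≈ 0.00415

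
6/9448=3/4724 ≈ 0.000635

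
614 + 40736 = 41350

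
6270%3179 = 3091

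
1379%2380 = 1379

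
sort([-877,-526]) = [-877,-526]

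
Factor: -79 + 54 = -1*5^2 = -25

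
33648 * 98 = 3297504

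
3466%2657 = 809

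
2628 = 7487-4859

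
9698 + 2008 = 11706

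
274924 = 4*68731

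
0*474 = 0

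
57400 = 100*574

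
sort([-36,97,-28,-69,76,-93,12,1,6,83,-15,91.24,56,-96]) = [-96,-93,-69,-36,-28,-15,1,6,12,56,76,83,91.24,97]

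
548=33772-33224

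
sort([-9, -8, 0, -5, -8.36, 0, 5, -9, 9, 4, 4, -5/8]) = [-9, -9, -8.36, -8, -5, -5/8, 0, 0, 4, 4, 5, 9]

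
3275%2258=1017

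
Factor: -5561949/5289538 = -1 * 2^(-1) * 3^1 * 181^1 * 10243^1 * 2644769^(-1)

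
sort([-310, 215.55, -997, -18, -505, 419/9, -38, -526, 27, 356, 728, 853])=[-997, -526, -505, -310, -38, -18, 27, 419/9, 215.55, 356, 728, 853]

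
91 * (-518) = -47138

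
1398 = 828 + 570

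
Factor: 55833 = 3^1*37^1*503^1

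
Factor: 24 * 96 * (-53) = -1 * 2^8 * 3^2 * 53^1 = -122112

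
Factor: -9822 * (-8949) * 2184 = 2^4 * 3^3 * 7^1 * 13^1 * 19^1 * 157^1 * 1637^1 = 191967218352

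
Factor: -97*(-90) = 2^1*3^2*5^1*97^1 = 8730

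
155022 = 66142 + 88880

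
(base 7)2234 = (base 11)676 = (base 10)809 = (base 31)q3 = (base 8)1451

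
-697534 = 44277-741811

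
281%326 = 281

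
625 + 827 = 1452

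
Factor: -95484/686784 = -1*2^(-4)*7^(-2)*109^1 = -109/784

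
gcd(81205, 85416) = 1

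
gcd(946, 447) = 1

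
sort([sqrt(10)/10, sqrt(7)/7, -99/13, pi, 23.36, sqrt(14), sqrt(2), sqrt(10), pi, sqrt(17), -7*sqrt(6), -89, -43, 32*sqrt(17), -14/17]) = [-89, -43, -7*sqrt(6), -99/13, -14/17, sqrt(10)/10, sqrt(7)/7, sqrt(2), pi, pi, sqrt(10), sqrt(14), sqrt(17), 23.36, 32*sqrt(17)]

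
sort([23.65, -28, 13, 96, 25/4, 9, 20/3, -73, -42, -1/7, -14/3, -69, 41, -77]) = [-77, -73, -69, -42, -28, -14/3, -1/7, 25/4, 20/3, 9, 13, 23.65, 41, 96]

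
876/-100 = -8 - 19/25 = -8.76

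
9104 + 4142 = 13246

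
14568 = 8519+6049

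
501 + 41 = 542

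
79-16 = 63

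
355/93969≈0.00378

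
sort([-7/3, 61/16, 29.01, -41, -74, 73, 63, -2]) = [-74, -41, -7/3, -2, 61/16, 29.01, 63, 73]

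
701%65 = 51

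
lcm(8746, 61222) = 61222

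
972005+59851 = 1031856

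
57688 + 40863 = 98551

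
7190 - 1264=5926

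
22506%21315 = 1191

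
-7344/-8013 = 2448/2671 ≈ 0.917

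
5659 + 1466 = 7125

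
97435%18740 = 3735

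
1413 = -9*(-157) 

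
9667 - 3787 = 5880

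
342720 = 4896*70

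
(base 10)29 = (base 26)13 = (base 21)18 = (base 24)15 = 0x1d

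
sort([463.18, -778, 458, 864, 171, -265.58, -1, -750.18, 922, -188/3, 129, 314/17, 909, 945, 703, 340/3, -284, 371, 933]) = [-778, -750.18, -284, -265.58, -188/3, -1, 314/17, 340/3, 129, 171, 371, 458, 463.18, 703, 864, 909, 922, 933, 945]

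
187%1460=187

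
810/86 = 9 + 18/43 ≈ 9.42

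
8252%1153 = 181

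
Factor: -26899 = -1*37^1*727^1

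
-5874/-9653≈0.609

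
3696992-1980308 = 1716684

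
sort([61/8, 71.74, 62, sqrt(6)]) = [sqrt(6), 61/8, 62, 71.74]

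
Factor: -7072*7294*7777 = -1*2^6*7^2*11^1*13^1*17^1*101^1*521^1 = -401162297536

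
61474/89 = 690 + 64/89 ≈ 690.72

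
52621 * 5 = 263105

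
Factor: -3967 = -1*3967^1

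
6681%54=39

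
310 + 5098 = 5408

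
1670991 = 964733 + 706258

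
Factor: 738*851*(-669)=-1*2^1*3^3*23^1*37^1*41^1*223^1=-420157422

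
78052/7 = 11150+2/7 ≈ 11150.29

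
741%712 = 29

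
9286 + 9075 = 18361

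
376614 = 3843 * 98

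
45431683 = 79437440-34005757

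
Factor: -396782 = -1 * 2^1 * 198391^1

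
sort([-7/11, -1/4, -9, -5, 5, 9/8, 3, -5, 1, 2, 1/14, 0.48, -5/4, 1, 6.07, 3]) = [-9, -5, -5, -5/4, -7/11, -1/4, 1/14, 0.48, 1, 1, 9/8, 2, 3, 3, 5, 6.07]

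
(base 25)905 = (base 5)140010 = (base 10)5630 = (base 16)15fe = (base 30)67k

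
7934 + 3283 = 11217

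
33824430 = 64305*526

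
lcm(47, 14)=658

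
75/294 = 25/98 ≈ 0.255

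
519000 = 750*692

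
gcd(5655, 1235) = 65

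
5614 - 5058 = 556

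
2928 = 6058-3130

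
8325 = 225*37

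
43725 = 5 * 8745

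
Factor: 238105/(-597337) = -1*5^1*7^1*13^(-1)*6803^1*45949^(-1)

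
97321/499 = 195+16/499 ≈ 195.03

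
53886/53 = 1016+38/53 ≈ 1016.72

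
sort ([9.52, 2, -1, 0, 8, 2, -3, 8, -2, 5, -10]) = [-10, -3, -2, -1, 0, 2, 2, 5, 8, 8, 9.52]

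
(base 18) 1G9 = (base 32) JD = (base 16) 26D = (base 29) LC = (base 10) 621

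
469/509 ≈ 0.921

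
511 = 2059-1548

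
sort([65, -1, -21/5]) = [-21/5, -1, 65]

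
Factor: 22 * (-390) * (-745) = 2^2 * 3^1 * 5^2 * 11^1 * 13^1 * 149^1 = 6392100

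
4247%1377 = 116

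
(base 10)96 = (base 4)1200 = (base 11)88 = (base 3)10120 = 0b1100000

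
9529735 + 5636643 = 15166378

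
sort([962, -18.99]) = [-18.99, 962]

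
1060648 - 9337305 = -8276657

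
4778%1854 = 1070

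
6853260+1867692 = 8720952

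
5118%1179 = 402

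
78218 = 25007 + 53211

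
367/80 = 4 + 47/80 ≈ 4.59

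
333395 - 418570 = -85175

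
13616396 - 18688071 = -5071675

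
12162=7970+4192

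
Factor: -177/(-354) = 2^(-1) = 1/2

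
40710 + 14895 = 55605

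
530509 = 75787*7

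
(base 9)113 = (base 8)135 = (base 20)4d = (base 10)93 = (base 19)4h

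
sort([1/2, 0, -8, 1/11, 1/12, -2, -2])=[-8, -2, -2, 0, 1/12, 1/11, 1/2]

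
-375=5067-5442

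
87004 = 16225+70779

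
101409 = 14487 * 7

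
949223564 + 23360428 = 972583992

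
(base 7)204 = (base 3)10210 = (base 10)102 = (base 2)1100110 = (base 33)33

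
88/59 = 1 + 29/59 ≈ 1.49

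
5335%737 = 176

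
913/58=15 + 43/58 ≈ 15.74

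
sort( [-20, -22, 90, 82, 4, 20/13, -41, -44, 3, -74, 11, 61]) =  [-74, -44, -41, -22, -20, 20/13, 3, 4, 11, 61, 82, 90]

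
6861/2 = 3430 + 1/2 = 3430.50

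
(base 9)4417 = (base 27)4cg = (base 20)82g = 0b110010111000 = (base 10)3256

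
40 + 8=48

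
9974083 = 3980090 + 5993993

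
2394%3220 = 2394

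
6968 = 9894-2926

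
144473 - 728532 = -584059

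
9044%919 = 773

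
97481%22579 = 7165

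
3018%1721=1297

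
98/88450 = 49/44225 ≈ 0.00111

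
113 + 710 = 823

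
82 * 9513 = 780066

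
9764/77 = 126 + 62/77 ≈ 126.81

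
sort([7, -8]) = [-8, 7]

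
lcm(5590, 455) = 39130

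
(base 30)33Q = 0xB00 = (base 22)5I0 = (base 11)2130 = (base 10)2816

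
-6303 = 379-6682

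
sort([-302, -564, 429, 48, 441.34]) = [-564, -302, 48, 429, 441.34]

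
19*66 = 1254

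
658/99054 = 329/49527 ≈ 0.00664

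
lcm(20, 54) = 540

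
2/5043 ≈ 0.000397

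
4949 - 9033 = -4084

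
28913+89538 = 118451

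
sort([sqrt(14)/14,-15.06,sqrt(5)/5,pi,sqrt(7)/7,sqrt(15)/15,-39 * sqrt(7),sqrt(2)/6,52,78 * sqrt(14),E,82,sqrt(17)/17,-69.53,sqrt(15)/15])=[-39 * sqrt(7),-69.53,-15.06,sqrt(2)/6,sqrt(17)/17,sqrt(15)/15,sqrt(15)/15,sqrt(14)/14,sqrt(7)/7,sqrt(5)/5,E,pi,52,82,78 * sqrt(14)]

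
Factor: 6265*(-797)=-1*5^1*7^1*179^1*797^1=-4993205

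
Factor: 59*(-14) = -1*2^1*7^1*59^1 = -826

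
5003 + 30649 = 35652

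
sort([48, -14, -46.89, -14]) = [-46.89, -14, -14, 48]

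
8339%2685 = 284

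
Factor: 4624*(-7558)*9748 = -1*2^7*17^2*2437^1*3779^1 = -340674975616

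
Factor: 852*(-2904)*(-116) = 2^7*3^2*11^2*29^1*71^1 = 287008128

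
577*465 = 268305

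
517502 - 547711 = -30209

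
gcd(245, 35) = 35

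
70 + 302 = 372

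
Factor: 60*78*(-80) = -1*2^7*3^2*5^2*13^1 = -374400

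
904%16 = 8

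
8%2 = 0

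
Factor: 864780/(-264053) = -1 * 2^2 * 3^1 * 5^1 * 7^1 * 29^1 * 71^1 * 264053^(-1)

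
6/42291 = 2/14097 ≈ 0.000142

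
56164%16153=7705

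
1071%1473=1071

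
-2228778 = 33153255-35382033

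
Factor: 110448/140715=2^4*5^(-1)*13^1*53^(-1)=208/265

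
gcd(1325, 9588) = 1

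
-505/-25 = 20 + 1/5 = 20.20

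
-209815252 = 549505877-759321129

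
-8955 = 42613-51568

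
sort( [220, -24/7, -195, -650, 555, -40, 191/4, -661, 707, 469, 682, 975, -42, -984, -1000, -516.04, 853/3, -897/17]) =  [-1000, -984, -661, -650, -516.04, -195, -897/17, -42, -40, -24/7, 191/4, 220, 853/3, 469, 555, 682, 707, 975]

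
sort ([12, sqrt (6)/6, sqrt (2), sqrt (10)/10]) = [sqrt (10)/10, sqrt (6)/6, sqrt (2), 12]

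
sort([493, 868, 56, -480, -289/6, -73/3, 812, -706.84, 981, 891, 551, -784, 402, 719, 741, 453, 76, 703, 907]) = [-784, -706.84, -480, -289/6, -73/3, 56, 76, 402, 453, 493, 551, 703, 719, 741, 812, 868, 891, 907, 981]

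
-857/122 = -7 - 3/122 ≈ -7.02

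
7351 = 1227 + 6124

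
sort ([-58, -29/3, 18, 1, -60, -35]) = [-60, -58, -35, -29/3, 1, 18]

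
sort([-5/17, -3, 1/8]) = [-3, -5/17, 1/8]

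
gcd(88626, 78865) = 1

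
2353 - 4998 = -2645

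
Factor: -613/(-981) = 3^(-2) * 109^(-1) * 613^1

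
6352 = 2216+4136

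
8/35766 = 4/17883 ≈ 0.000224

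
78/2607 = 26/869 ≈ 0.0299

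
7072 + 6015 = 13087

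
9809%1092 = 1073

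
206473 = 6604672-6398199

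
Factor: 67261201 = 7^1 * 9608743^1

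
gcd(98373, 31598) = 1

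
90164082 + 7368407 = 97532489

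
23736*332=7880352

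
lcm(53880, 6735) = 53880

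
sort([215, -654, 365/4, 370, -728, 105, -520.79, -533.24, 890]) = [-728, -654, -533.24, -520.79, 365/4, 105, 215, 370, 890]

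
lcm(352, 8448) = 8448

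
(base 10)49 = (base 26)1n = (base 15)34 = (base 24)21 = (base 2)110001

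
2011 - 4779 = -2768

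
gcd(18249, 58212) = 231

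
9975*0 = 0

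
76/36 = 19/9 ≈ 2.11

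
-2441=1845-4286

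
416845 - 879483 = -462638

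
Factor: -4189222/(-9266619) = 2^1*3^(-1)*127^1*16493^1*3088873^(-1)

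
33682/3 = 11227 + 1/3≈11227.33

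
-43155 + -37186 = -80341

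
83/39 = 2 + 5/39 ≈ 2.13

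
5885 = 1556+4329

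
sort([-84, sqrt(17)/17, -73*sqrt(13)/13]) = [-84, -73*sqrt(13)/13, sqrt(17)/17]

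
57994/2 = 28997 = 28997.00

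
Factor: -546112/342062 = -1 * 2^5 * 23^1 * 461^(-1) = -736/461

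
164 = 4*41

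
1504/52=376/13 ≈ 28.92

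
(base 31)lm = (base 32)l1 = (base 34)jr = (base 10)673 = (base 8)1241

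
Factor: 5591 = 5591^1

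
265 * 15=3975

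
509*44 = 22396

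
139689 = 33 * 4233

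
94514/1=94514=94514.00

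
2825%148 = 13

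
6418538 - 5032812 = 1385726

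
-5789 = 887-6676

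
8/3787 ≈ 0.00211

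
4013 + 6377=10390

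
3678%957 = 807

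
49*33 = 1617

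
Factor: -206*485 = -1*2^1*5^1*97^1*103^1 = -99910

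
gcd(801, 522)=9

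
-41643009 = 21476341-63119350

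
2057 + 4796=6853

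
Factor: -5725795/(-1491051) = 3^(-1) * 5^1 * 71^1 * 127^2 * 497017^(-1)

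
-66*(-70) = 4620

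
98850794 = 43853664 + 54997130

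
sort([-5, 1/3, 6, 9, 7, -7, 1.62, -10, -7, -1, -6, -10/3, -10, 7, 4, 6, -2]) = [-10, -10, -7, -7, -6, -5, -10/3, -2, -1, 1/3, 1.62, 4, 6, 6, 7, 7, 9]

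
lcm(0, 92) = 0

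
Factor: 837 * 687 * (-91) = -1 * 3^4 * 7^1 * 13^1 * 31^1 * 229^1 = -52326729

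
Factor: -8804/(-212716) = 7^(-1)*31^1*107^(-1) = 31/749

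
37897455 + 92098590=129996045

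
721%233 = 22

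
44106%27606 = 16500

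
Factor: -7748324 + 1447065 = -1*59^1*106801^1 = -6301259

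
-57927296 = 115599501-173526797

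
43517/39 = 1115 + 32/39 ≈ 1115.82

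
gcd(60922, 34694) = 166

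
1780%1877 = 1780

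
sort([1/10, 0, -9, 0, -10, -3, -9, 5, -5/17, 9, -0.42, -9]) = [-10, -9, -9, -9, -3, -0.42, -5/17, 0, 0, 1/10, 5, 9]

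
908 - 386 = 522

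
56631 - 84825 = -28194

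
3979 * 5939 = 23631281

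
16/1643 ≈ 0.00974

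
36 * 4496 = 161856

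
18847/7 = 2692+3/7 ≈ 2692.43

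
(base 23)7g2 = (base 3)12120212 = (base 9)5525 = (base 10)4073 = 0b111111101001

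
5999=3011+2988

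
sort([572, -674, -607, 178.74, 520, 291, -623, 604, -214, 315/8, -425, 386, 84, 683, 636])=[-674, -623, -607, -425, -214, 315/8, 84, 178.74, 291, 386, 520, 572, 604, 636, 683]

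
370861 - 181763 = 189098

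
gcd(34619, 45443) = 1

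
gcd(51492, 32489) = 613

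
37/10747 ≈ 0.00344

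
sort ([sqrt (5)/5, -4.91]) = [-4.91, sqrt (5)/5]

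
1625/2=812 + 1/2=812.50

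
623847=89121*7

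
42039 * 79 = 3321081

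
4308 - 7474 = -3166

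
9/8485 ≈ 0.00106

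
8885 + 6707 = 15592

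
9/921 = 3/307 ≈ 0.00977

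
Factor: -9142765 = -1 * 5^1 * 53^1 * 34501^1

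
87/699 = 29/233 ≈ 0.124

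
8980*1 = 8980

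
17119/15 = 1141 + 4/15 ≈ 1141.27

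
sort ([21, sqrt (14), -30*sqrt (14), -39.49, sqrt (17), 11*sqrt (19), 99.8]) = [-30*sqrt (14), -39.49, sqrt (14), sqrt (17), 21, 11*sqrt (19), 99.8]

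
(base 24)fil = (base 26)dbj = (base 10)9093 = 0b10001110000101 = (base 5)242333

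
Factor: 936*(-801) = -1*2^3*3^4*13^1*89^1 = -749736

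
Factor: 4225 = 5^2 * 13^2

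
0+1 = 1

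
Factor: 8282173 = 2393^1*3461^1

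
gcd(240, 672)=48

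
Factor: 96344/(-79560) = -1*3^(-2)*5^(-1)*13^(-1)*17^(-1)*12043^1 = -12043/9945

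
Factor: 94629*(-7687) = -1*3^1*7687^1*31543^1 = -727413123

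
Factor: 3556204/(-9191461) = -1*2^2*47^(-1)*269^(-1)*727^(-1)*889051^1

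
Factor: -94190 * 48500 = -1 * 2^3 * 5^4 * 97^1 * 9419^1 = -4568215000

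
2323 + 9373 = 11696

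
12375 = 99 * 125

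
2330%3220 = 2330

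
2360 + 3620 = 5980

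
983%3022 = 983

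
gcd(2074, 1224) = 34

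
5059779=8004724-2944945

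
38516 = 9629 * 4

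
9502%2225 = 602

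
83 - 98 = -15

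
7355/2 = 3677 + 1/2 = 3677.50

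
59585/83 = 717+74/83 ≈ 717.89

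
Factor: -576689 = -1*576689^1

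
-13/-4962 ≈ 0.00262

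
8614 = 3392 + 5222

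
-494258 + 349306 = -144952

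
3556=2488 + 1068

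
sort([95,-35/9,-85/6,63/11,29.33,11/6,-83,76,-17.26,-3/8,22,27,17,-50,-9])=[-83,-50,-17.26,-85/6,-9,-35/9,-3/8,11/6,63/11,17,22,27,29.33,76,95]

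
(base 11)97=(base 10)106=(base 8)152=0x6a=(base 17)64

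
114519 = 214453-99934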